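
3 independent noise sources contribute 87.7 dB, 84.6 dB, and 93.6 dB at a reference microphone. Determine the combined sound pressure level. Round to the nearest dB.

95 dB

For uncorrelated sources the intensities add, so convert each level to linear form, sum, and take 10·log₁₀ of the total.
Σ 10^(L/10) = 10^(87.7/10) + 10^(84.6/10) + 10^(93.6/10) = 3.168e+09.
L_total = 10·log₁₀(3.168e+09) = 95.01 dB.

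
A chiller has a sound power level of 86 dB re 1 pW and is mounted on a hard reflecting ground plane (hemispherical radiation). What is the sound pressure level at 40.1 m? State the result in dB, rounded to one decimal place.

The power spreads over a hemisphere of area 2π·r², so L_p = L_w − 10·log₁₀(2π·r²).
2π·r² = 1.01e+04 m², 10·log₁₀ of that is 40.045 dB.
L_p = 86 − 40.045 = 45.96 dB.

46.0 dB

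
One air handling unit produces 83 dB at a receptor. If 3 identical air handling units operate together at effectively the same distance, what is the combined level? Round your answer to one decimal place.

L_total = L₁ + 10·log₁₀ N for N identical incoherent sources.
L_total = 83 + 10·log₁₀(3) = 83 + 4.771 = 87.77 dB.

87.8 dB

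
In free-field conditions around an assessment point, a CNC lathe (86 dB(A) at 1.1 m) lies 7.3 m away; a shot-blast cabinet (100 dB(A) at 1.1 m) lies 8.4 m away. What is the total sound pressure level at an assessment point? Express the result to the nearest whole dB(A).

83 dB(A)

Propagate each source to the receiver with L = L_ref − 20·log₁₀(r/r_ref), then add intensities.
CNC lathe: 86 − 20·log₁₀(7.3/1.1) = 86 − 16.44 = 69.56 dB(A).
shot-blast cabinet: 100 − 20·log₁₀(8.4/1.1) = 100 − 17.66 = 82.34 dB(A).
Σ 10^(L/10) = 1.805e+08 → L_total = 10·log₁₀(1.805e+08) = 82.57 dB(A).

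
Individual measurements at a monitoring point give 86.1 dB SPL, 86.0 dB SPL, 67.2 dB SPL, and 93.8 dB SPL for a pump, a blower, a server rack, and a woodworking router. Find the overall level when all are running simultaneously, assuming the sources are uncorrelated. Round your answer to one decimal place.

Incoherent sources combine by intensity addition: L_total = 10·log₁₀(Σ 10^(L_i/10)).
Σ 10^(L/10) = 10^(86.1/10) + 10^(86.0/10) + 10^(67.2/10) + 10^(93.8/10) = 3.210e+09.
L_total = 10·log₁₀(3.210e+09) = 95.06 dB SPL.

95.1 dB SPL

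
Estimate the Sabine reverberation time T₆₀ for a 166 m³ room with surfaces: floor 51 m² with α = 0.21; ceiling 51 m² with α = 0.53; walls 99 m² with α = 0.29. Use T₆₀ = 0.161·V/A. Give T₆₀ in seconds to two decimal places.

0.40 s

Total absorption A = 51·0.21 + 51·0.53 + 99·0.29 = 66.45 m² sabins.
T₆₀ = 0.161 × 166 / 66.45 = 0.402 s.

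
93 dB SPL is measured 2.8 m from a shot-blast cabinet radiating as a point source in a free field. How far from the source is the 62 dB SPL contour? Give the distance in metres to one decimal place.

For a point source L₁ − L₂ = 20·log₁₀(r₂/r₁), so r₂ = r₁·10^((L₁−L₂)/20).
r₂ = 2.8·10^((93−62)/20) = 2.8·10^(31.0/20) = 99.35 m.

99.3 m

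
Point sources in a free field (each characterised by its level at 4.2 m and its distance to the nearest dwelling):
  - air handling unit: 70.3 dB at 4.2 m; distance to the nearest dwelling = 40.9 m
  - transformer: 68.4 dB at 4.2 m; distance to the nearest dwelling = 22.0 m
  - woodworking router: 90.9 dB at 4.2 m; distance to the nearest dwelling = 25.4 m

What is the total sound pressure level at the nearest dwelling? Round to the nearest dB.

First find each source's level at the receiver (point-source: −20·log₁₀(r/r_ref)), then combine on an intensity basis.
air handling unit: 70.3 − 20·log₁₀(40.9/4.2) = 70.3 − 19.77 = 50.53 dB.
transformer: 68.4 − 20·log₁₀(22.0/4.2) = 68.4 − 14.38 = 54.02 dB.
woodworking router: 90.9 − 20·log₁₀(25.4/4.2) = 90.9 − 15.63 = 75.27 dB.
Σ 10^(L/10) = 3.400e+07 → L_total = 10·log₁₀(3.400e+07) = 75.32 dB.

75 dB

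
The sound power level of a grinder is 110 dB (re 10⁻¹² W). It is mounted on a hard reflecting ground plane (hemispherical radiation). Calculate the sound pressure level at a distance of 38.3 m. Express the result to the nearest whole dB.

Free-field hemispherical radiation: L_p = L_w − 10·log₁₀(2π·r²), r = 38.3 m.
2π·r² = 9217 m², 10·log₁₀ of that is 39.646 dB.
L_p = 110 − 39.646 = 70.35 dB.

70 dB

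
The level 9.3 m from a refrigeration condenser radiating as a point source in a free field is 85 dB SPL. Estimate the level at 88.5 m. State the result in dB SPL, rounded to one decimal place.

65.4 dB SPL

Point-source attenuation: ΔL = 20·log₁₀(r₂/r₁) = 20·log₁₀(88.5/9.3) = 19.569 dB.
L₂ = 85 − 20·log₁₀(88.5/9.3) = 85 − 19.569 = 65.43 dB SPL.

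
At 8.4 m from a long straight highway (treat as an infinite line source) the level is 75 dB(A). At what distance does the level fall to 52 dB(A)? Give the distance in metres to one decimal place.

For a line source L₁ − L₂ = 10·log₁₀(r₂/r₁), so r₂ = r₁·10^((L₁−L₂)/10).
r₂ = 8.4·10^((75−52)/10) = 8.4·10^(23.0/10) = 1676.02 m.

1676.0 m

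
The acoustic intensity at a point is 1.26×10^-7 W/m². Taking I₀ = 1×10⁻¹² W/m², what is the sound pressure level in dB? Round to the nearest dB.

51 dB

I/I₀ = 1.26×10^-7/10⁻¹² = 1.26×10^5, and L = 10·log₁₀(I/I₀).
L = 10·(0.1004 + 5) = 51.00 dB.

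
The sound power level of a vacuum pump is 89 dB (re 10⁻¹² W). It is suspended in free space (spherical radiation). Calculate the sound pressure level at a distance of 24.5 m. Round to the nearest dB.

Free-field spherical radiation: L_p = L_w − 10·log₁₀(4π·r²), r = 24.5 m.
4π·r² = 7543 m², 10·log₁₀ of that is 38.775 dB.
L_p = 89 − 38.775 = 50.22 dB.

50 dB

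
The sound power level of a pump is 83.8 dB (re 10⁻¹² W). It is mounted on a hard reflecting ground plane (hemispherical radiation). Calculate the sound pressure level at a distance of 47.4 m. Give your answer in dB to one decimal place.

42.3 dB

The power spreads over a hemisphere of area 2π·r², so L_p = L_w − 10·log₁₀(2π·r²).
2π·r² = 1.412e+04 m², 10·log₁₀ of that is 41.497 dB.
L_p = 83.8 − 41.497 = 42.30 dB.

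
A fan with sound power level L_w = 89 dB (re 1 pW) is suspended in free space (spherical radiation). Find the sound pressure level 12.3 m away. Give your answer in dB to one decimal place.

56.2 dB

L_p = L_w − 10·log₁₀(4π·r²) with r = 12.3 m.
4π·r² = 1901 m², 10·log₁₀ of that is 32.790 dB.
L_p = 89 − 32.790 = 56.21 dB.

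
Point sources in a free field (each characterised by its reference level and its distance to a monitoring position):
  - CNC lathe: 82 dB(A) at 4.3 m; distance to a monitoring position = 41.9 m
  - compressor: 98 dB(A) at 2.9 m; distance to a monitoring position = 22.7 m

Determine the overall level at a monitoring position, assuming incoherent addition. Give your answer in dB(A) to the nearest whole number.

Apply inverse-square spreading to bring every level to the receiver, then sum 10^(L/10).
CNC lathe: 82 − 20·log₁₀(41.9/4.3) = 82 − 19.77 = 62.23 dB(A).
compressor: 98 − 20·log₁₀(22.7/2.9) = 98 − 17.87 = 80.13 dB(A).
Σ 10^(L/10) = 1.046e+08 → L_total = 10·log₁₀(1.046e+08) = 80.20 dB(A).

80 dB(A)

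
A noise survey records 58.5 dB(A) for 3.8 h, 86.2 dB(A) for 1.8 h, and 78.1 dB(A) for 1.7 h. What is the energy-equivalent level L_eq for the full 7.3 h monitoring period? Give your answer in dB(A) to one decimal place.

80.7 dB(A)

The energy average is taken in the linear domain: L_eq = 10·log₁₀[(Σ tᵢ·10^(Lᵢ/10))/T], T = 7.3 h.
Σ tᵢ·10^(Lᵢ/10) = 3.8·10^(58.5/10) + 1.8·10^(86.2/10) + 1.7·10^(78.1/10) = 8.628e+08.
L_eq = 10·log₁₀(8.628e+08/7.3) = 80.73 dB(A).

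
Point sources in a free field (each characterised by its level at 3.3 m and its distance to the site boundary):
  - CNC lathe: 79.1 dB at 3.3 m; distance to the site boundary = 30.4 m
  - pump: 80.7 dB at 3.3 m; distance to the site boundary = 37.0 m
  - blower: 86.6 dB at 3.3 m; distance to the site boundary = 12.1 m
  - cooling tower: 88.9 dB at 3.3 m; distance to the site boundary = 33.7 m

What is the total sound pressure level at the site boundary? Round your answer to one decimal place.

First find each source's level at the receiver (point-source: −20·log₁₀(r/r_ref)), then combine on an intensity basis.
CNC lathe: 79.1 − 20·log₁₀(30.4/3.3) = 79.1 − 19.29 = 59.81 dB.
pump: 80.7 − 20·log₁₀(37.0/3.3) = 80.7 − 20.99 = 59.71 dB.
blower: 86.6 − 20·log₁₀(12.1/3.3) = 86.6 − 11.29 = 75.31 dB.
cooling tower: 88.9 − 20·log₁₀(33.7/3.3) = 88.9 − 20.18 = 68.72 dB.
Σ 10^(L/10) = 4.333e+07 → L_total = 10·log₁₀(4.333e+07) = 76.37 dB.

76.4 dB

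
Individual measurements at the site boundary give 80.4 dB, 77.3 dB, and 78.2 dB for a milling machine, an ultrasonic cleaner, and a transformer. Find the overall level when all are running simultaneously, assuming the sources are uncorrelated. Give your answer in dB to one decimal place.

For uncorrelated sources the intensities add, so convert each level to linear form, sum, and take 10·log₁₀ of the total.
Σ 10^(L/10) = 10^(80.4/10) + 10^(77.3/10) + 10^(78.2/10) = 2.294e+08.
L_total = 10·log₁₀(2.294e+08) = 83.61 dB.

83.6 dB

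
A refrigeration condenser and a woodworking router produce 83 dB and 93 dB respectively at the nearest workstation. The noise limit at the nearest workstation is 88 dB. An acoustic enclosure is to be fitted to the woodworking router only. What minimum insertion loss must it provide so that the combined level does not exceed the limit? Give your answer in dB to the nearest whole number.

7 dB

Fixed contribution from the other source: Σ 10^(L/10) = 10^(83/10) = 1.995e+08 (83.00 dB).
To meet 88 dB overall, the treated woodworking router may contribute at most 10^(88/10) − 1.995e+08 = 4.314e+08, i.e. 86.35 dB.
Required insertion loss = 93 − 86.35 = 6.65 dB.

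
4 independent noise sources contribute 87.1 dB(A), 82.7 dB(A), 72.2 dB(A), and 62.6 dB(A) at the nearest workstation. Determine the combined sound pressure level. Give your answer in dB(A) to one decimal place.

88.6 dB(A)

For uncorrelated sources the intensities add, so convert each level to linear form, sum, and take 10·log₁₀ of the total.
Σ 10^(L/10) = 10^(87.1/10) + 10^(82.7/10) + 10^(72.2/10) + 10^(62.6/10) = 7.175e+08.
L_total = 10·log₁₀(7.175e+08) = 88.56 dB(A).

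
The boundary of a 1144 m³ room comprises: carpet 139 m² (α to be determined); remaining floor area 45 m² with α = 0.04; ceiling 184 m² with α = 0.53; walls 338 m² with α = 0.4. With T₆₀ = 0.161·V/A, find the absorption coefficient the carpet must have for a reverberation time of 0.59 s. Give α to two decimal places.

A = 0.161·V/T₆₀ = 0.161·1144/0.59 = 312.18 m² sabins.
Absorption from the other surfaces = 45·0.04 + 184·0.53 + 338·0.4 = 234.52 m², so the carpet must supply 77.66 m² over 139 m².
α = 77.66/139 = 0.559.

0.56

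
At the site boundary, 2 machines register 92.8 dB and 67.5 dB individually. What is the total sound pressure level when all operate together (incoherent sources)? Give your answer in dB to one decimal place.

Incoherent sources combine by intensity addition: L_total = 10·log₁₀(Σ 10^(L_i/10)).
Σ 10^(L/10) = 10^(92.8/10) + 10^(67.5/10) = 1.911e+09.
L_total = 10·log₁₀(1.911e+09) = 92.81 dB.

92.8 dB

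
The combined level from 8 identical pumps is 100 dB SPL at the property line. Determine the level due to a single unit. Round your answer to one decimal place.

91.0 dB SPL

Dividing the total intensity by 8 lowers the level by 10·log₁₀ 8 = 9.031 dB: L₁ = 100 − 9.031.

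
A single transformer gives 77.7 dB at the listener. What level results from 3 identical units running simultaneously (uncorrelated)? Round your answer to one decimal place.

N identical incoherent sources raise the level by 10·log₁₀ N.
L_total = 77.7 + 10·log₁₀(3) = 77.7 + 4.771 = 82.47 dB.

82.5 dB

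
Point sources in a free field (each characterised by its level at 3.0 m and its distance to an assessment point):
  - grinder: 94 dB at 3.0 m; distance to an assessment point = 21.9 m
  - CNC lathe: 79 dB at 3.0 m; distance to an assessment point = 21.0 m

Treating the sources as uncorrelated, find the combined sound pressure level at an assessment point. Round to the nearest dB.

77 dB

Apply inverse-square spreading to bring every level to the receiver, then sum 10^(L/10).
grinder: 94 − 20·log₁₀(21.9/3.0) = 94 − 17.27 = 76.73 dB.
CNC lathe: 79 − 20·log₁₀(21.0/3.0) = 79 − 16.90 = 62.10 dB.
Σ 10^(L/10) = 4.876e+07 → L_total = 10·log₁₀(4.876e+07) = 76.88 dB.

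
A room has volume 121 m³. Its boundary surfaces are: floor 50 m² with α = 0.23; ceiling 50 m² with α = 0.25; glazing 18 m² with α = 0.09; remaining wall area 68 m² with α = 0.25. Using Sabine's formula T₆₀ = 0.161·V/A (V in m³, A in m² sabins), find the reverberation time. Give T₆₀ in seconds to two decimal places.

0.46 s

Summing Sᵢαᵢ: 50·0.23 + 50·0.25 + 18·0.09 + 68·0.25 = 42.62 m².
T₆₀ = 0.161·V/A = 0.161·121/42.62 = 0.457 s.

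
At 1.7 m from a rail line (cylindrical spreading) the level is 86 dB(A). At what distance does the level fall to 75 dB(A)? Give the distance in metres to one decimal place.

For a line source L₁ − L₂ = 10·log₁₀(r₂/r₁), so r₂ = r₁·10^((L₁−L₂)/10).
r₂ = 1.7·10^((86−75)/10) = 1.7·10^(11.0/10) = 21.40 m.

21.4 m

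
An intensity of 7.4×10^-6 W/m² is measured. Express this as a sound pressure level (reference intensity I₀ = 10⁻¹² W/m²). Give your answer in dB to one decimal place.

68.7 dB

L = 10·log₁₀(I/I₀) = 10·log₁₀(7.4×10^-6/10⁻¹²) = 10·log₁₀(7.4×10^6).
L = 10·(0.8692 + 6) = 68.69 dB.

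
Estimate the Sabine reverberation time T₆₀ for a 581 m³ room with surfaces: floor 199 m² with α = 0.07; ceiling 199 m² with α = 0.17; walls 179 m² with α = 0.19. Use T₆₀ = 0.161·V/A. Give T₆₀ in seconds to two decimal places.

A = Σ Sᵢαᵢ = 199·0.07 + 199·0.17 + 179·0.19 = 81.77 m².
T₆₀ = 0.161 × 581 / 81.77 = 1.144 s.

1.14 s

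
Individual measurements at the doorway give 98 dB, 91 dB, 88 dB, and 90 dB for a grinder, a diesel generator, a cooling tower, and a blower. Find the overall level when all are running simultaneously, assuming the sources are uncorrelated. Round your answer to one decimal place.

99.6 dB

Incoherent sources combine by intensity addition: L_total = 10·log₁₀(Σ 10^(L_i/10)).
Σ 10^(L/10) = 10^(98/10) + 10^(91/10) + 10^(88/10) + 10^(90/10) = 9.199e+09.
L_total = 10·log₁₀(9.199e+09) = 99.64 dB.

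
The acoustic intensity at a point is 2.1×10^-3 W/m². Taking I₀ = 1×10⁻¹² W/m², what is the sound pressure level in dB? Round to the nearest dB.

93 dB

Dividing by I₀ shifts the exponent by 12: I/I₀ = 2.1×10^9.
L = 10·(0.3222 + 9) = 93.22 dB.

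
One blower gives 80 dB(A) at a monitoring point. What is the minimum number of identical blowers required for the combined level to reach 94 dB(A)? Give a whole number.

Need L₁ + 10·log₁₀ N ≥ 94, i.e. log₁₀ N ≥ 1.40.
N ≥ 10^(14.0/10) = 25.119, so N = 26.

26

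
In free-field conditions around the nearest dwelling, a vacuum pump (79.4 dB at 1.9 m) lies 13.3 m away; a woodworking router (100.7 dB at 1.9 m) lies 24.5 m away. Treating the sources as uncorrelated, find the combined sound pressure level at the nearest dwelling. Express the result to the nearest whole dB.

79 dB

First find each source's level at the receiver (point-source: −20·log₁₀(r/r_ref)), then combine on an intensity basis.
vacuum pump: 79.4 − 20·log₁₀(13.3/1.9) = 79.4 − 16.90 = 62.50 dB.
woodworking router: 100.7 − 20·log₁₀(24.5/1.9) = 100.7 − 22.21 = 78.49 dB.
Σ 10^(L/10) = 7.244e+07 → L_total = 10·log₁₀(7.244e+07) = 78.60 dB.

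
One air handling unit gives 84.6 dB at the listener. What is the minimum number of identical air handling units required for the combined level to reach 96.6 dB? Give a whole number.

N identical sources give L₁ + 10·log₁₀ N, so require 10·log₁₀ N ≥ 96.6 − 84.6 = 12.0 dB.
N ≥ 10^(12.0/10) = 15.849, so N = 16.

16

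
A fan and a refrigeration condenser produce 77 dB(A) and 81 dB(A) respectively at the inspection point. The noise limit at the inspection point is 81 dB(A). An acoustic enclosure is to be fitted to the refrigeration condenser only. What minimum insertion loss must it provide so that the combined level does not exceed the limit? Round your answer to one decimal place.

2.2 dB

The untreated sources together contribute 10^(77/10) = 5.012e+07, i.e. 77.00 dB(A).
To meet 81 dB(A) overall, the treated refrigeration condenser may contribute at most 10^(81/10) − 5.012e+07 = 7.577e+07, i.e. 78.80 dB(A).
Required insertion loss = 81 − 78.80 = 2.20 dB.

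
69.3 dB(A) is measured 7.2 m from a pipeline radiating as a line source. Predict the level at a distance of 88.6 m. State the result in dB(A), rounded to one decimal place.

Line-source attenuation: ΔL = 10·log₁₀(r₂/r₁) = 10·log₁₀(88.6/7.2) = 10.901 dB.
L₂ = 69.3 − 10·log₁₀(88.6/7.2) = 69.3 − 10.901 = 58.40 dB(A).

58.4 dB(A)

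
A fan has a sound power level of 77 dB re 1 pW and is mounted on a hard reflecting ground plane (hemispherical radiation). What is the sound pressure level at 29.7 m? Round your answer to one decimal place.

Free-field hemispherical radiation: L_p = L_w − 10·log₁₀(2π·r²), r = 29.7 m.
2π·r² = 5542 m², 10·log₁₀ of that is 37.437 dB.
L_p = 77 − 37.437 = 39.56 dB.

39.6 dB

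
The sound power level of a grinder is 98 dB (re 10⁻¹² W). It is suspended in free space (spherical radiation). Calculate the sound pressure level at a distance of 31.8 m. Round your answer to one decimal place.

The power spreads over a sphere of area 4π·r², so L_p = L_w − 10·log₁₀(4π·r²).
4π·r² = 1.271e+04 m², 10·log₁₀ of that is 41.041 dB.
L_p = 98 − 41.041 = 56.96 dB.

57.0 dB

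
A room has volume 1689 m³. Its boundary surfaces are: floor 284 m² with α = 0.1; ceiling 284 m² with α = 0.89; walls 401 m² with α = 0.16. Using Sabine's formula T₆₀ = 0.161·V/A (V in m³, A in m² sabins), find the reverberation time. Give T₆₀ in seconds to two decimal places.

0.79 s

Summing Sᵢαᵢ: 284·0.1 + 284·0.89 + 401·0.16 = 345.32 m².
T₆₀ = 0.161 × 1689 / 345.32 = 0.787 s.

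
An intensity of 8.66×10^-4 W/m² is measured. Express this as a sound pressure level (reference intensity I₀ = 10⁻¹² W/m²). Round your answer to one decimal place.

L = 10·log₁₀(I/I₀) = 10·log₁₀(8.66×10^-4/10⁻¹²) = 10·log₁₀(8.66×10^8).
L = 10·(0.9375 + 8) = 89.38 dB.

89.4 dB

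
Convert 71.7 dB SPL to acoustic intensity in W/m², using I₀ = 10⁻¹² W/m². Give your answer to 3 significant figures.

1.48e-05 W/m²

I/I₀ = 10^(71.7/10) = 1.479e+07, so I = 1.479e+07 × 10⁻¹² W/m².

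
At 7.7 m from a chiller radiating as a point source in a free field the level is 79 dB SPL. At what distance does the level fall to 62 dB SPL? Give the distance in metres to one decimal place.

54.5 m

Point-source spreading drops the level by 20·log₁₀(r₂/r₁); inverting, r₂/r₁ = 10^(ΔL/20).
r₂ = 7.7·10^((79−62)/20) = 7.7·10^(17.0/20) = 54.51 m.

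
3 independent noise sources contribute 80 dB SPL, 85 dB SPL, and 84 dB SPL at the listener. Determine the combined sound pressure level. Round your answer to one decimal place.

For uncorrelated sources the intensities add, so convert each level to linear form, sum, and take 10·log₁₀ of the total.
Σ 10^(L/10) = 10^(80/10) + 10^(85/10) + 10^(84/10) = 6.674e+08.
L_total = 10·log₁₀(6.674e+08) = 88.24 dB SPL.

88.2 dB SPL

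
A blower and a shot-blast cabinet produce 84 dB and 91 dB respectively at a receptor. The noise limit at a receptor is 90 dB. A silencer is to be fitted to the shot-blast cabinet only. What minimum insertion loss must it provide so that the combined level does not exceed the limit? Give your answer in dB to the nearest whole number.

Fixed contribution from the other source: Σ 10^(L/10) = 10^(84/10) = 2.512e+08 (84.00 dB).
To meet 90 dB overall, the treated shot-blast cabinet may contribute at most 10^(90/10) − 2.512e+08 = 7.488e+08, i.e. 88.74 dB.
Required insertion loss = 91 − 88.74 = 2.26 dB.

2 dB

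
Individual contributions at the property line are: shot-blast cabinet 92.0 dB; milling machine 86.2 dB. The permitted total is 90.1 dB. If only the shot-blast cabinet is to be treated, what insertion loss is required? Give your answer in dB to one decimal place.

Everything except the shot-blast cabinet sums to 10^(86.2/10) = 4.169e+08 in linear terms, 86.20 dB.
To meet 90.1 dB overall, the treated shot-blast cabinet may contribute at most 10^(90.1/10) − 4.169e+08 = 6.064e+08, i.e. 87.83 dB.
Required insertion loss = 92.0 − 87.83 = 4.17 dB.

4.2 dB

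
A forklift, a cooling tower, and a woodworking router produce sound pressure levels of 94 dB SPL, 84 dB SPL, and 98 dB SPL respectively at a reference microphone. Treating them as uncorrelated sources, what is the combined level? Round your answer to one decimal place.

99.6 dB SPL

Incoherent sources combine by intensity addition: L_total = 10·log₁₀(Σ 10^(L_i/10)).
Σ 10^(L/10) = 10^(94/10) + 10^(84/10) + 10^(98/10) = 9.073e+09.
L_total = 10·log₁₀(9.073e+09) = 99.58 dB SPL.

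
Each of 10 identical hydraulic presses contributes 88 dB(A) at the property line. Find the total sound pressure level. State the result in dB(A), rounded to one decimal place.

98.0 dB(A)

L_total = L₁ + 10·log₁₀ N for N identical incoherent sources.
L_total = 88 + 10·log₁₀(10) = 88 + 10.000 = 98.00 dB(A).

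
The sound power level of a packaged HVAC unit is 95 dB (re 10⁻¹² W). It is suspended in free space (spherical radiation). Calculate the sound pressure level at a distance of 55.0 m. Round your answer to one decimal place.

The power spreads over a sphere of area 4π·r², so L_p = L_w − 10·log₁₀(4π·r²).
4π·r² = 3.801e+04 m², 10·log₁₀ of that is 45.799 dB.
L_p = 95 − 45.799 = 49.20 dB.

49.2 dB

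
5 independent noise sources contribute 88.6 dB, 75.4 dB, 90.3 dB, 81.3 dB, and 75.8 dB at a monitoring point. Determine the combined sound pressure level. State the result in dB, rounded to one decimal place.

93.0 dB

For uncorrelated sources the intensities add, so convert each level to linear form, sum, and take 10·log₁₀ of the total.
Σ 10^(L/10) = 10^(88.6/10) + 10^(75.4/10) + 10^(90.3/10) + 10^(81.3/10) + 10^(75.8/10) = 2.004e+09.
L_total = 10·log₁₀(2.004e+09) = 93.02 dB.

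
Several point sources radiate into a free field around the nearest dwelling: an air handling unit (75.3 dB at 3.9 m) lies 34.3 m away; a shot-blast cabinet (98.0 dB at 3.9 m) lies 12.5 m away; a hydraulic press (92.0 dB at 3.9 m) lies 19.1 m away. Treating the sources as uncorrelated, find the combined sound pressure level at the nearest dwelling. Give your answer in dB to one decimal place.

Apply inverse-square spreading to bring every level to the receiver, then sum 10^(L/10).
air handling unit: 75.3 − 20·log₁₀(34.3/3.9) = 75.3 − 18.88 = 56.42 dB.
shot-blast cabinet: 98.0 − 20·log₁₀(12.5/3.9) = 98.0 − 10.12 = 87.88 dB.
hydraulic press: 92.0 − 20·log₁₀(19.1/3.9) = 92.0 − 13.80 = 78.20 dB.
Σ 10^(L/10) = 6.807e+08 → L_total = 10·log₁₀(6.807e+08) = 88.33 dB.

88.3 dB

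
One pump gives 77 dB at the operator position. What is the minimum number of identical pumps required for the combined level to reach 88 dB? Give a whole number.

The shortfall is 88 − 77 = 11.0 dB, and N units add 10·log₁₀ N, so need 10·log₁₀ N ≥ 11.0.
N ≥ 10^(11.0/10) = 12.589, so N = 13.

13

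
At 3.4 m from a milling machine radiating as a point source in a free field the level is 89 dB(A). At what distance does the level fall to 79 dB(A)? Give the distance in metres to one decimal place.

10.8 m

The 10.0 dB drop corresponds to a distance ratio of 10^(10.0/20) for a point source.
r₂ = 3.4·10^((89−79)/20) = 3.4·10^(10.0/20) = 10.75 m.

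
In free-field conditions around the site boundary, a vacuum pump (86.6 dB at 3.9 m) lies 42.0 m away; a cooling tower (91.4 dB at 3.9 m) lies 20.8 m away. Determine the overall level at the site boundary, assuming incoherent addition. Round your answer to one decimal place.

Propagate each source to the receiver with L = L_ref − 20·log₁₀(r/r_ref), then add intensities.
vacuum pump: 86.6 − 20·log₁₀(42.0/3.9) = 86.6 − 20.64 = 65.96 dB.
cooling tower: 91.4 − 20·log₁₀(20.8/3.9) = 91.4 − 14.54 = 76.86 dB.
Σ 10^(L/10) = 5.247e+07 → L_total = 10·log₁₀(5.247e+07) = 77.20 dB.

77.2 dB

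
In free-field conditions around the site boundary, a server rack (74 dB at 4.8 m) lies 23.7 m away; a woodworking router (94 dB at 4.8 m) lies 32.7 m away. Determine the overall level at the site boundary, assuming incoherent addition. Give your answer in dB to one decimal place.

77.4 dB

Propagate each source to the receiver with L = L_ref − 20·log₁₀(r/r_ref), then add intensities.
server rack: 74 − 20·log₁₀(23.7/4.8) = 74 − 13.87 = 60.13 dB.
woodworking router: 94 − 20·log₁₀(32.7/4.8) = 94 − 16.67 = 77.33 dB.
Σ 10^(L/10) = 5.515e+07 → L_total = 10·log₁₀(5.515e+07) = 77.42 dB.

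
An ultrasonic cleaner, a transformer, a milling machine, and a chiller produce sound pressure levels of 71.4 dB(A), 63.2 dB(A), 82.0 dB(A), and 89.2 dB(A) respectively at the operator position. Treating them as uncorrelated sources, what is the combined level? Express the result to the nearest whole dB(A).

90 dB(A)

For uncorrelated sources the intensities add, so convert each level to linear form, sum, and take 10·log₁₀ of the total.
Σ 10^(L/10) = 10^(71.4/10) + 10^(63.2/10) + 10^(82.0/10) + 10^(89.2/10) = 1.006e+09.
L_total = 10·log₁₀(1.006e+09) = 90.03 dB(A).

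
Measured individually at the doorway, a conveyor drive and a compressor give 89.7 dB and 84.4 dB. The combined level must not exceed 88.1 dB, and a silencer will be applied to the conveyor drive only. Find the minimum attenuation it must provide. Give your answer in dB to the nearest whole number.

Fixed contribution from the other source: Σ 10^(L/10) = 10^(84.4/10) = 2.754e+08 (84.40 dB).
The limit corresponds to 10^(88.1/10) = 6.457e+08; subtracting the fixed part leaves 3.702e+08 for the conveyor drive, i.e. 85.68 dB.
So the conveyor drive must be reduced from 89.7 to 85.68 dB: IL = 4.02 dB.

4 dB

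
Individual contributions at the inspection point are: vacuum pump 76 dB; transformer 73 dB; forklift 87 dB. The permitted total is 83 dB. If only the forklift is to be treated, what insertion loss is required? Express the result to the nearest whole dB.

6 dB

Everything except the forklift sums to 10^(76/10) + 10^(73/10) = 5.976e+07 in linear terms, 77.76 dB.
To meet 83 dB overall, the treated forklift may contribute at most 10^(83/10) − 5.976e+07 = 1.398e+08, i.e. 81.45 dB.
So the forklift must be reduced from 87 to 81.45 dB: IL = 5.55 dB.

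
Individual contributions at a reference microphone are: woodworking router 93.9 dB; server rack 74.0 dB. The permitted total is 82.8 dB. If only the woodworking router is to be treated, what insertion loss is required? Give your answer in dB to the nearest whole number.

Everything except the woodworking router sums to 10^(74.0/10) = 2.512e+07 in linear terms, 74.00 dB.
To meet 82.8 dB overall, the treated woodworking router may contribute at most 10^(82.8/10) − 2.512e+07 = 1.654e+08, i.e. 82.19 dB.
Required insertion loss = 93.9 − 82.19 = 11.71 dB.

12 dB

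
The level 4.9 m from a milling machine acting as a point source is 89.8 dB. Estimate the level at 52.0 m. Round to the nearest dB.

Point-source attenuation: ΔL = 20·log₁₀(r₂/r₁) = 20·log₁₀(52.0/4.9) = 20.516 dB.
L₂ = 89.8 − 20·log₁₀(52.0/4.9) = 89.8 − 20.516 = 69.28 dB.

69 dB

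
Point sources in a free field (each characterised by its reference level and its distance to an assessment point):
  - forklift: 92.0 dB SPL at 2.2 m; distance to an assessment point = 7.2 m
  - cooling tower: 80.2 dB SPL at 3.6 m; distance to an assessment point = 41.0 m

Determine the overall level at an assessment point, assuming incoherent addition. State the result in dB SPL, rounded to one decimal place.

Apply inverse-square spreading to bring every level to the receiver, then sum 10^(L/10).
forklift: 92.0 − 20·log₁₀(7.2/2.2) = 92.0 − 10.30 = 81.70 dB SPL.
cooling tower: 80.2 − 20·log₁₀(41.0/3.6) = 80.2 − 21.13 = 59.07 dB SPL.
Σ 10^(L/10) = 1.488e+08 → L_total = 10·log₁₀(1.488e+08) = 81.73 dB SPL.

81.7 dB SPL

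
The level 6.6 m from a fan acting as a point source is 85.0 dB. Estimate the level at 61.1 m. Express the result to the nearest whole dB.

Spherical spreading from a point source gives a 20·log₁₀(r₂/r₁) drop.
L₂ = 85.0 − 20·log₁₀(61.1/6.6) = 85.0 − 19.330 = 65.67 dB.

66 dB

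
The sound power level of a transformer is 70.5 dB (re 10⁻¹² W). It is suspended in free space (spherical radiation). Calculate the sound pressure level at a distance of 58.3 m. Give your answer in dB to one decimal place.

L_p = L_w − 10·log₁₀(4π·r²) with r = 58.3 m.
4π·r² = 4.271e+04 m², 10·log₁₀ of that is 46.305 dB.
L_p = 70.5 − 46.305 = 24.19 dB.

24.2 dB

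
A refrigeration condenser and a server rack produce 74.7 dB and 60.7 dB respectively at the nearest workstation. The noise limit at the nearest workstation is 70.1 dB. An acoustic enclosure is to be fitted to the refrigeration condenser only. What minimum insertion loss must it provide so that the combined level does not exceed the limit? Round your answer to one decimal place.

5.1 dB

Everything except the refrigeration condenser sums to 10^(60.7/10) = 1.175e+06 in linear terms, 60.70 dB.
To meet 70.1 dB overall, the treated refrigeration condenser may contribute at most 10^(70.1/10) − 1.175e+06 = 9.058e+06, i.e. 69.57 dB.
Required insertion loss = 74.7 − 69.57 = 5.13 dB.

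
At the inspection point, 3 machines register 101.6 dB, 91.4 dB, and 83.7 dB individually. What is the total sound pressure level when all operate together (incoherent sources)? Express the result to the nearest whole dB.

For uncorrelated sources the intensities add, so convert each level to linear form, sum, and take 10·log₁₀ of the total.
Σ 10^(L/10) = 10^(101.6/10) + 10^(91.4/10) + 10^(83.7/10) = 1.607e+10.
L_total = 10·log₁₀(1.607e+10) = 102.06 dB.

102 dB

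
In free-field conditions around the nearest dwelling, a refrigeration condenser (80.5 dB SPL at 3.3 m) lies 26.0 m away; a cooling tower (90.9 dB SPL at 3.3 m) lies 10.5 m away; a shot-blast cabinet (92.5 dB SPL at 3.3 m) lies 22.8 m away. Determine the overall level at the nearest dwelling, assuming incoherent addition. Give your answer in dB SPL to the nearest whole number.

82 dB SPL

Apply inverse-square spreading to bring every level to the receiver, then sum 10^(L/10).
refrigeration condenser: 80.5 − 20·log₁₀(26.0/3.3) = 80.5 − 17.93 = 62.57 dB SPL.
cooling tower: 90.9 − 20·log₁₀(10.5/3.3) = 90.9 − 10.05 = 80.85 dB SPL.
shot-blast cabinet: 92.5 − 20·log₁₀(22.8/3.3) = 92.5 − 16.79 = 75.71 dB SPL.
Σ 10^(L/10) = 1.606e+08 → L_total = 10·log₁₀(1.606e+08) = 82.06 dB SPL.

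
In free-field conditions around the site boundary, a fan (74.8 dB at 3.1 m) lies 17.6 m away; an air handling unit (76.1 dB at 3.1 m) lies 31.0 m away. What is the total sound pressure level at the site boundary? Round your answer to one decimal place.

61.3 dB

Apply inverse-square spreading to bring every level to the receiver, then sum 10^(L/10).
fan: 74.8 − 20·log₁₀(17.6/3.1) = 74.8 − 15.08 = 59.72 dB.
air handling unit: 76.1 − 20·log₁₀(31.0/3.1) = 76.1 − 20.00 = 56.10 dB.
Σ 10^(L/10) = 1.344e+06 → L_total = 10·log₁₀(1.344e+06) = 61.28 dB.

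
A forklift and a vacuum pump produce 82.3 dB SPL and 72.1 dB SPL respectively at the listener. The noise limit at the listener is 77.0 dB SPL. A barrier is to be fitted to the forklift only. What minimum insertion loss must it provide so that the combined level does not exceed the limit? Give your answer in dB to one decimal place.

The untreated sources together contribute 10^(72.1/10) = 1.622e+07, i.e. 72.10 dB SPL.
To meet 77.0 dB SPL overall, the treated forklift may contribute at most 10^(77.0/10) − 1.622e+07 = 3.390e+07, i.e. 75.30 dB SPL.
Required insertion loss = 82.3 − 75.30 = 7.00 dB.

7.0 dB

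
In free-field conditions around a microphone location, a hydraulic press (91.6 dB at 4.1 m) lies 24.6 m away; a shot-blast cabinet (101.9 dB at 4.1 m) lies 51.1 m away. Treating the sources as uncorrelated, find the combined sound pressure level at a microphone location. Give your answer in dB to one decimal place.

81.5 dB

Apply inverse-square spreading to bring every level to the receiver, then sum 10^(L/10).
hydraulic press: 91.6 − 20·log₁₀(24.6/4.1) = 91.6 − 15.56 = 76.04 dB.
shot-blast cabinet: 101.9 − 20·log₁₀(51.1/4.1) = 101.9 − 21.91 = 79.99 dB.
Σ 10^(L/10) = 1.399e+08 → L_total = 10·log₁₀(1.399e+08) = 81.46 dB.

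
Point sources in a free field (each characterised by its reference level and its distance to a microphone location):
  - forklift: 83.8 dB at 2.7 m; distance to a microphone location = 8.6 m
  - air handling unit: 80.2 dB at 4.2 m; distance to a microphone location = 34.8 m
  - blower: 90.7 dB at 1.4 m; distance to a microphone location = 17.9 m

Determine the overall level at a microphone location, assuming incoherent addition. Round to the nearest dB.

75 dB

Propagate each source to the receiver with L = L_ref − 20·log₁₀(r/r_ref), then add intensities.
forklift: 83.8 − 20·log₁₀(8.6/2.7) = 83.8 − 10.06 = 73.74 dB.
air handling unit: 80.2 − 20·log₁₀(34.8/4.2) = 80.2 − 18.37 = 61.83 dB.
blower: 90.7 − 20·log₁₀(17.9/1.4) = 90.7 − 22.13 = 68.57 dB.
Σ 10^(L/10) = 3.236e+07 → L_total = 10·log₁₀(3.236e+07) = 75.10 dB.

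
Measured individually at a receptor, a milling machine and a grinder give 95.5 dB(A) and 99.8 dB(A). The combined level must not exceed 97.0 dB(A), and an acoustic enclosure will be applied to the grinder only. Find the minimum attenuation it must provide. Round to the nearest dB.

8 dB

Fixed contribution from the other source: Σ 10^(L/10) = 10^(95.5/10) = 3.548e+09 (95.50 dB(A)).
The limit corresponds to 10^(97.0/10) = 5.012e+09; subtracting the fixed part leaves 1.464e+09 for the grinder, i.e. 91.65 dB(A).
Required insertion loss = 99.8 − 91.65 = 8.15 dB.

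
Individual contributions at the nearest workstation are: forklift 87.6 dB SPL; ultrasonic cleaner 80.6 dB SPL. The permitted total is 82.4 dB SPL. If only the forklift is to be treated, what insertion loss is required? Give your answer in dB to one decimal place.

9.9 dB

Everything except the forklift sums to 10^(80.6/10) = 1.148e+08 in linear terms, 80.60 dB SPL.
To meet 82.4 dB SPL overall, the treated forklift may contribute at most 10^(82.4/10) − 1.148e+08 = 5.896e+07, i.e. 77.71 dB SPL.
Required insertion loss = 87.6 − 77.71 = 9.89 dB.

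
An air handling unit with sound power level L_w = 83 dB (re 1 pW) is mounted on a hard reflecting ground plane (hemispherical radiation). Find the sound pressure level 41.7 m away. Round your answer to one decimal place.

L_p = L_w − 10·log₁₀(2π·r²) with r = 41.7 m.
2π·r² = 1.093e+04 m², 10·log₁₀ of that is 40.385 dB.
L_p = 83 − 40.385 = 42.62 dB.

42.6 dB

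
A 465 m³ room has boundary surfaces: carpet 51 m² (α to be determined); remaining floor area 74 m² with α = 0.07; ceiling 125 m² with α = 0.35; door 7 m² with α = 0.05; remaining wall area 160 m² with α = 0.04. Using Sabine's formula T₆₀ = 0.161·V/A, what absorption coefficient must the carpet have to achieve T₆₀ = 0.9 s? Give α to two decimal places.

0.54

Required total absorption A = 0.161·465/0.9 = 83.18 m².
Absorption from the other surfaces = 74·0.07 + 125·0.35 + 7·0.05 + 160·0.04 = 55.68 m², so the carpet must supply 27.50 m² over 51 m².
α = 27.50/51 = 0.539.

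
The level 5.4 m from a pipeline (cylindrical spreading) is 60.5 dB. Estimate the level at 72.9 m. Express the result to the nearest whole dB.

Cylindrical spreading from a line source gives a 10·log₁₀(r₂/r₁) drop.
L₂ = 60.5 − 10·log₁₀(72.9/5.4) = 60.5 − 11.303 = 49.20 dB.

49 dB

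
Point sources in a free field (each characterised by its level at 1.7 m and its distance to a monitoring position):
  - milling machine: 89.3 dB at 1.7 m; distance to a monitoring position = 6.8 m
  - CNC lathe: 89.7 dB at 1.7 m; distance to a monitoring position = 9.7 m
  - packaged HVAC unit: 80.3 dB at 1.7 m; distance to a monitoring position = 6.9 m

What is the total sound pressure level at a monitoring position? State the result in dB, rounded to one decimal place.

Apply inverse-square spreading to bring every level to the receiver, then sum 10^(L/10).
milling machine: 89.3 − 20·log₁₀(6.8/1.7) = 89.3 − 12.04 = 77.26 dB.
CNC lathe: 89.7 − 20·log₁₀(9.7/1.7) = 89.7 − 15.13 = 74.57 dB.
packaged HVAC unit: 80.3 − 20·log₁₀(6.9/1.7) = 80.3 − 12.17 = 68.13 dB.
Σ 10^(L/10) = 8.837e+07 → L_total = 10·log₁₀(8.837e+07) = 79.46 dB.

79.5 dB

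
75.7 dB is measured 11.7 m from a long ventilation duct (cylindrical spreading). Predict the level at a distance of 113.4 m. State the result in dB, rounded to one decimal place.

For a line source, L₂ = L₁ − 10·log₁₀(r₂/r₁).
L₂ = 75.7 − 10·log₁₀(113.4/11.7) = 75.7 − 9.864 = 65.84 dB.

65.8 dB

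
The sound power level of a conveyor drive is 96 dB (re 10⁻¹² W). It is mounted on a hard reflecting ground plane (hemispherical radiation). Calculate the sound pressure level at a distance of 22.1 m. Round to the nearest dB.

61 dB

L_p = L_w − 10·log₁₀(2π·r²) with r = 22.1 m.
2π·r² = 3069 m², 10·log₁₀ of that is 34.870 dB.
L_p = 96 − 34.870 = 61.13 dB.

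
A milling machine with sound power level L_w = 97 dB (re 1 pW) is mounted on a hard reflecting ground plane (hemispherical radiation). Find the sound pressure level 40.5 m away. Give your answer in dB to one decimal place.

56.9 dB

L_p = L_w − 10·log₁₀(2π·r²) with r = 40.5 m.
2π·r² = 1.031e+04 m², 10·log₁₀ of that is 40.131 dB.
L_p = 97 − 40.131 = 56.87 dB.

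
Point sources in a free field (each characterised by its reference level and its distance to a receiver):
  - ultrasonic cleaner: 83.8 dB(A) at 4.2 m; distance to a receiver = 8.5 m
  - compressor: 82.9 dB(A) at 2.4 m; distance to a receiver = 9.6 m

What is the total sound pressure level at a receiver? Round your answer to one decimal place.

Apply inverse-square spreading to bring every level to the receiver, then sum 10^(L/10).
ultrasonic cleaner: 83.8 − 20·log₁₀(8.5/4.2) = 83.8 − 6.12 = 77.68 dB(A).
compressor: 82.9 − 20·log₁₀(9.6/2.4) = 82.9 − 12.04 = 70.86 dB(A).
Σ 10^(L/10) = 7.075e+07 → L_total = 10·log₁₀(7.075e+07) = 78.50 dB(A).

78.5 dB(A)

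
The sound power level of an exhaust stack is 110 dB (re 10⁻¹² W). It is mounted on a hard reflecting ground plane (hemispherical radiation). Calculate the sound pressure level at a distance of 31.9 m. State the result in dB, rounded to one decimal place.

The power spreads over a hemisphere of area 2π·r², so L_p = L_w − 10·log₁₀(2π·r²).
2π·r² = 6394 m², 10·log₁₀ of that is 38.058 dB.
L_p = 110 − 38.058 = 71.94 dB.

71.9 dB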